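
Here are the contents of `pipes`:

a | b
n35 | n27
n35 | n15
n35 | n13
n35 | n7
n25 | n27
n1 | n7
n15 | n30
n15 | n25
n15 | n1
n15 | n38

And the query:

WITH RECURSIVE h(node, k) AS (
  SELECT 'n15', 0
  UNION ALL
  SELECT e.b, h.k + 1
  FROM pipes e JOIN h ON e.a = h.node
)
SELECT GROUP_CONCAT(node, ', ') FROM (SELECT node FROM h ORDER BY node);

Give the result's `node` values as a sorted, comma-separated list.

Base: (n15, k=0).
Iteration 1: edges from {n15} -> (n1, k=1), (n25, k=1), (n30, k=1), (n38, k=1).
Iteration 2: edges from {n1,n25,n30,n38} -> (n27, k=2), (n7, k=2).
Iteration 3: no outgoing edges from {n27,n7}; recursion stops.

n1, n15, n25, n27, n30, n38, n7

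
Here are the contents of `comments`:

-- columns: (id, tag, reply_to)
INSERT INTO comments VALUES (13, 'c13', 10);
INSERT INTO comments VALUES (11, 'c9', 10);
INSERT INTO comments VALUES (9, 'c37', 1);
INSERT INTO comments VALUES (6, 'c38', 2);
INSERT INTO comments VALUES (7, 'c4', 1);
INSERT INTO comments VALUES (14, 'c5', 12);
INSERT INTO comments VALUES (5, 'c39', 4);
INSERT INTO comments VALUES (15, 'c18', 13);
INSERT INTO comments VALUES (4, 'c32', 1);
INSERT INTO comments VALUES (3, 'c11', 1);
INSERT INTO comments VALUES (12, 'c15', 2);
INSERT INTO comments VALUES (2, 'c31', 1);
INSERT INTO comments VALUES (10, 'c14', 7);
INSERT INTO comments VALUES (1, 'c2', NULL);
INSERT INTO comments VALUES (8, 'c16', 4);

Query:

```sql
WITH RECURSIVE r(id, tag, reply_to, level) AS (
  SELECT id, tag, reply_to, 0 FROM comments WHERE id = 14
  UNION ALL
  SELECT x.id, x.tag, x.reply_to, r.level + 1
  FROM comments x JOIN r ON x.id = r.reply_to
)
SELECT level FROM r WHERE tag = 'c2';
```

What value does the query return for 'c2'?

Base: id=14 (c5), reply_to=12, level 0.
Iteration 1: join on id=12 -> c15 (id 12, reply_to=2, level 1).
Iteration 2: join on id=2 -> c31 (id 2, reply_to=1, level 2).
Iteration 3: join on id=1 -> c2 (id 1, reply_to=NULL, level 3).
Iteration 4: reply_to is NULL; no match; recursion stops.

3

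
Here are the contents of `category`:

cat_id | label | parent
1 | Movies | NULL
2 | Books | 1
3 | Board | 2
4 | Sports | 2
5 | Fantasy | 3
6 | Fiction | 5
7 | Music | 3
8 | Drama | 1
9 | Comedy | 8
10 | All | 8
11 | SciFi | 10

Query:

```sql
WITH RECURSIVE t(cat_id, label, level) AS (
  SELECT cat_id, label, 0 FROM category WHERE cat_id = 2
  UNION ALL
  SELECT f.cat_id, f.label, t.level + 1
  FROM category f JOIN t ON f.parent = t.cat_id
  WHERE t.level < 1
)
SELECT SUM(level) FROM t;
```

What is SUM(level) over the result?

Base: cat_id=2 (Books) at level 0.
Iteration 1: rows with parent in {2} -> Board (id 3, level 1), Sports (id 4, level 1).
Iteration 2: level < 1 fails for all current rows; recursion stops.
SUM(level) = 0 + 1 + 1 = 2.

2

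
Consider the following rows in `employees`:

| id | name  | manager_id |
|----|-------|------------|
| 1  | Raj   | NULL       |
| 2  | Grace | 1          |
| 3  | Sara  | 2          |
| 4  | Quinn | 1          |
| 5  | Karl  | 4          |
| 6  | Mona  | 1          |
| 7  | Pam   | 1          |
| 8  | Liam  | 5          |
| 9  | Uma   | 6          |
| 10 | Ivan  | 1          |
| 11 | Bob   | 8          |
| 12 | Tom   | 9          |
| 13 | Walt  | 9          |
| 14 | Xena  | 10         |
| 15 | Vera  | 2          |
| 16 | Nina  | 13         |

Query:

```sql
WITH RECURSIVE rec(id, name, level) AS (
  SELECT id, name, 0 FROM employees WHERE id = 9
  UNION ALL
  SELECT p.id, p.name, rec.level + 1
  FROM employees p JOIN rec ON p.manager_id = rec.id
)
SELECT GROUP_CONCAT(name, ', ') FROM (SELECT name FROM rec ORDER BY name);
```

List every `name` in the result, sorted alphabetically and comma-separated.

Base: id=9 (Uma) at level 0.
Iteration 1: rows with manager_id in {9} -> Tom (id 12, level 1), Walt (id 13, level 1).
Iteration 2: rows with manager_id in {12,13} -> Nina (id 16, level 2).
Iteration 3: no rows with manager_id in {16}; recursion stops.

Nina, Tom, Uma, Walt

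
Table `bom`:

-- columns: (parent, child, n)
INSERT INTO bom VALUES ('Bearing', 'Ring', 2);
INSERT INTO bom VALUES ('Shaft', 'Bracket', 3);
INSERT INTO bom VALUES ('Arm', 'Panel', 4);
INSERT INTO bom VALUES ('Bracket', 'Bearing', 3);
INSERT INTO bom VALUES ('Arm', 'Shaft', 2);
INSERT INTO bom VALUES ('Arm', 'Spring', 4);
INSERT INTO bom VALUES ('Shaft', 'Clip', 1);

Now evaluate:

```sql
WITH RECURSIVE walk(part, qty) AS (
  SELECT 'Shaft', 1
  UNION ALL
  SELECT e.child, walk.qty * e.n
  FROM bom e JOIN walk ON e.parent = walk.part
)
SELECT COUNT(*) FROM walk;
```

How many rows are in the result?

Base: (Shaft, qty=1).
Iteration 1: components of {Shaft} -> Bracket = 1*3 = 3, Clip = 1*1 = 1.
Iteration 2: components of {Bracket,Clip} -> Bearing = 3*3 = 9.
Iteration 3: components of {Bearing} -> Ring = 9*2 = 18.
Iteration 4: no further components; recursion stops.
Total rows emitted: 5.

5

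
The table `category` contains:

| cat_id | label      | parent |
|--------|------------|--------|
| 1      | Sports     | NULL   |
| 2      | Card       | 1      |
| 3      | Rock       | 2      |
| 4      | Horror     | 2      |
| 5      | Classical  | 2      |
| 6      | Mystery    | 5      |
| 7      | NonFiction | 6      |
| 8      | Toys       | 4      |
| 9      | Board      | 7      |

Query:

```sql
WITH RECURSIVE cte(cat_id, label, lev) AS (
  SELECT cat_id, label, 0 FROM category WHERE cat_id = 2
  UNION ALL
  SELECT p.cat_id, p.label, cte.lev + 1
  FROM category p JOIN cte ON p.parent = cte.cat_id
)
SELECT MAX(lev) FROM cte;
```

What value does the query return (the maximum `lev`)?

4

Base: cat_id=2 (Card) at lev 0.
Iteration 1: rows with parent in {2} -> Rock (id 3, lev 1), Horror (id 4, lev 1), Classical (id 5, lev 1).
Iteration 2: rows with parent in {3,4,5} -> Mystery (id 6, lev 2), Toys (id 8, lev 2).
Iteration 3: rows with parent in {6,8} -> NonFiction (id 7, lev 3).
Iteration 4: rows with parent in {7} -> Board (id 9, lev 4).
Iteration 5: no rows with parent in {9}; recursion stops.
lev values: 0, 1, 1, 1, 2, 2, 3, 4; the maximum is 4.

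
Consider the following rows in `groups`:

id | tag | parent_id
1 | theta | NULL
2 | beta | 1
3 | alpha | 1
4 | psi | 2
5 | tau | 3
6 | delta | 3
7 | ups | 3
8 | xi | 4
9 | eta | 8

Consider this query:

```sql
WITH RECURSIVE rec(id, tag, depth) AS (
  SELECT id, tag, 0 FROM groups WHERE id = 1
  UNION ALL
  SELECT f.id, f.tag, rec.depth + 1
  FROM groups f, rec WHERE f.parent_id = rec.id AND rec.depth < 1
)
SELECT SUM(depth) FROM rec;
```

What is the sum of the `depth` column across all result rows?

2

Base: id=1 (theta) at depth 0.
Iteration 1: rows with parent_id in {1} -> beta (id 2, depth 1), alpha (id 3, depth 1).
Iteration 2: depth < 1 fails for all current rows; recursion stops.
SUM(depth) = 0 + 1 + 1 = 2.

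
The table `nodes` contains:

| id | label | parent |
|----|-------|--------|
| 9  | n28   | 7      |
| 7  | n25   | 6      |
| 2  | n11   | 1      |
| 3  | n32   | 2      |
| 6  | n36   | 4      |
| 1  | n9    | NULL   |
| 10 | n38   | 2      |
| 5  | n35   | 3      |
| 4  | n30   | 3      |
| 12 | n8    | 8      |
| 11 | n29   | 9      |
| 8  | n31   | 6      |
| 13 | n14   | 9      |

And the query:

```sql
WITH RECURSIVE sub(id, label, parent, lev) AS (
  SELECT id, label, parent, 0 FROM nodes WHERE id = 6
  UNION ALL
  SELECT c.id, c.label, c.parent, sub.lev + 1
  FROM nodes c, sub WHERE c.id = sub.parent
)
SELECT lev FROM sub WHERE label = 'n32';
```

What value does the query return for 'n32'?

2

Base: id=6 (n36), parent=4, lev 0.
Iteration 1: join on id=4 -> n30 (id 4, parent=3, lev 1).
Iteration 2: join on id=3 -> n32 (id 3, parent=2, lev 2).
Iteration 3: join on id=2 -> n11 (id 2, parent=1, lev 3).
Iteration 4: join on id=1 -> n9 (id 1, parent=NULL, lev 4).
Iteration 5: parent is NULL; no match; recursion stops.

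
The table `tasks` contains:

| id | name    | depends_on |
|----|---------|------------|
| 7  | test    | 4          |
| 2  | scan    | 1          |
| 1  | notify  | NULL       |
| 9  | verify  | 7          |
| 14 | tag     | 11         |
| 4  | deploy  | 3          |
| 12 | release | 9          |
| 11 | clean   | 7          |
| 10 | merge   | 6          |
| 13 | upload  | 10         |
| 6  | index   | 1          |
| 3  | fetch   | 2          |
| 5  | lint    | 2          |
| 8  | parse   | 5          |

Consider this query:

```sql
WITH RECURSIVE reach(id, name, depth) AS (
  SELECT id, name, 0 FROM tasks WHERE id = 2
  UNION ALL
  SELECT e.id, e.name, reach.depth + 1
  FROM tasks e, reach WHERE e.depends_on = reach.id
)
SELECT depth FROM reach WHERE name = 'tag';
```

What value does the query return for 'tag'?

5

Base: id=2 (scan) at depth 0.
Iteration 1: rows with depends_on in {2} -> fetch (id 3, depth 1), lint (id 5, depth 1).
Iteration 2: rows with depends_on in {3,5} -> deploy (id 4, depth 2), parse (id 8, depth 2).
Iteration 3: rows with depends_on in {4,8} -> test (id 7, depth 3).
Iteration 4: rows with depends_on in {7} -> verify (id 9, depth 4), clean (id 11, depth 4).
Iteration 5: rows with depends_on in {9,11} -> release (id 12, depth 5), tag (id 14, depth 5).
Iteration 6: no rows with depends_on in {12,14}; recursion stops.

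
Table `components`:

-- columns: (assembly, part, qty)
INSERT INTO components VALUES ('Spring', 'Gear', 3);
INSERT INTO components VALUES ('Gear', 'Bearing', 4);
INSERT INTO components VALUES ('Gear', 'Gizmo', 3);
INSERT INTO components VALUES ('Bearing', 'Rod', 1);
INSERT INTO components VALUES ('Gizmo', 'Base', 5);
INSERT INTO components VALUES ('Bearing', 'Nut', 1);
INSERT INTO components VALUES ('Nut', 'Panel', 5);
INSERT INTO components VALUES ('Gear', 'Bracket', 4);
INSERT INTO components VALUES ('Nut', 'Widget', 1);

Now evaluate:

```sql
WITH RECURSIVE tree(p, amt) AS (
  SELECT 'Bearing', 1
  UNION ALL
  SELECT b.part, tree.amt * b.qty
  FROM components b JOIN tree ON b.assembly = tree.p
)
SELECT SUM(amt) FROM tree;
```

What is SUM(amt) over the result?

9

Base: (Bearing, amt=1).
Iteration 1: components of {Bearing} -> Nut = 1*1 = 1, Rod = 1*1 = 1.
Iteration 2: components of {Nut,Rod} -> Panel = 1*5 = 5, Widget = 1*1 = 1.
Iteration 3: no further components; recursion stops.
SUM(amt) = 1 + 1 + 1 + 5 + 1 = 9.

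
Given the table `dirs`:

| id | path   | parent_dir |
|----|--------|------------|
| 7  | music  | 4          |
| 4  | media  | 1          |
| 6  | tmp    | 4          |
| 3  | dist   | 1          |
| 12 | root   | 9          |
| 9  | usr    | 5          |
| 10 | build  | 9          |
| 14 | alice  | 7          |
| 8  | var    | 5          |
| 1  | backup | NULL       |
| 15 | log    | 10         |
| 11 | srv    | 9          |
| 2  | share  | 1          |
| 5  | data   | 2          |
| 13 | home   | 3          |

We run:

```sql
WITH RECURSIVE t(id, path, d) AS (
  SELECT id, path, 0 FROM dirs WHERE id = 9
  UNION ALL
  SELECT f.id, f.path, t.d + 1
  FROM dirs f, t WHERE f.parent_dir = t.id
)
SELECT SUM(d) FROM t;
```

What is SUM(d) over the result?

5

Base: id=9 (usr) at d 0.
Iteration 1: rows with parent_dir in {9} -> build (id 10, d 1), srv (id 11, d 1), root (id 12, d 1).
Iteration 2: rows with parent_dir in {10,11,12} -> log (id 15, d 2).
Iteration 3: no rows with parent_dir in {15}; recursion stops.
SUM(d) = 0 + 1 + 1 + 1 + 2 = 5.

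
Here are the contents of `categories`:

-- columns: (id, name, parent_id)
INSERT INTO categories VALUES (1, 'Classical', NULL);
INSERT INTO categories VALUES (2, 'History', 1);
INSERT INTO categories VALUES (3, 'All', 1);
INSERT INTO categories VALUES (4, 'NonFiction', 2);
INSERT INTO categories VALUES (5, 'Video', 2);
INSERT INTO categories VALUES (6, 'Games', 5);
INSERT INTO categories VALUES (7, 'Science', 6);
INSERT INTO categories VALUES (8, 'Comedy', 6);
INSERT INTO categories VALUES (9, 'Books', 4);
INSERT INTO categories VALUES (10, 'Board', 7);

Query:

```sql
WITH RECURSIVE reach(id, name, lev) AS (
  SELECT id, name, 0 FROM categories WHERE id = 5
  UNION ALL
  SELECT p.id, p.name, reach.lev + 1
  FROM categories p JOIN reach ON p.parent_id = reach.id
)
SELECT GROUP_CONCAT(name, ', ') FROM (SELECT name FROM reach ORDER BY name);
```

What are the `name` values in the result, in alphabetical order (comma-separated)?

Board, Comedy, Games, Science, Video

Base: id=5 (Video) at lev 0.
Iteration 1: rows with parent_id in {5} -> Games (id 6, lev 1).
Iteration 2: rows with parent_id in {6} -> Science (id 7, lev 2), Comedy (id 8, lev 2).
Iteration 3: rows with parent_id in {7,8} -> Board (id 10, lev 3).
Iteration 4: no rows with parent_id in {10}; recursion stops.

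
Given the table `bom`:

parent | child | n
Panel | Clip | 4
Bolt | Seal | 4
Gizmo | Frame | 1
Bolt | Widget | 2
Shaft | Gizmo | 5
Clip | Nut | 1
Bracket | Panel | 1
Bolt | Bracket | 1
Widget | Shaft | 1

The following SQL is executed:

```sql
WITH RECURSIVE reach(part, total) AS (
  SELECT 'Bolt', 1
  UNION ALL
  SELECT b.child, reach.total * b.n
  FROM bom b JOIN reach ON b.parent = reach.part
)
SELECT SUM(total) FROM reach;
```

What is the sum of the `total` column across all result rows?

Base: (Bolt, total=1).
Iteration 1: components of {Bolt} -> Bracket = 1*1 = 1, Seal = 1*4 = 4, Widget = 1*2 = 2.
Iteration 2: components of {Bracket,Seal,Widget} -> Panel = 1*1 = 1, Shaft = 2*1 = 2.
Iteration 3: components of {Panel,Shaft} -> Clip = 1*4 = 4, Gizmo = 2*5 = 10.
Iteration 4: components of {Clip,Gizmo} -> Frame = 10*1 = 10, Nut = 4*1 = 4.
Iteration 5: no further components; recursion stops.
SUM(total) = 1 + 2 + 1 + 4 + 2 + 1 + 10 + 4 + 10 + 4 = 39.

39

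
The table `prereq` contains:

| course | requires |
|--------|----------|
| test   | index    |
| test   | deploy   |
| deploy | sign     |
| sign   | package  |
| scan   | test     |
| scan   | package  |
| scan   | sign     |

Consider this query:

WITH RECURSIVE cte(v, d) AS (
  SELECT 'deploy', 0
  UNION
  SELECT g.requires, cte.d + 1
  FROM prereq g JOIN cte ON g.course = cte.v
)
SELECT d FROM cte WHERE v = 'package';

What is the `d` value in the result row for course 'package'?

Base: (deploy, d=0).
Iteration 1: edges from {deploy} -> (sign, d=1).
Iteration 2: edges from {sign} -> (package, d=2).
Iteration 3: no outgoing edges from {package}; recursion stops.

2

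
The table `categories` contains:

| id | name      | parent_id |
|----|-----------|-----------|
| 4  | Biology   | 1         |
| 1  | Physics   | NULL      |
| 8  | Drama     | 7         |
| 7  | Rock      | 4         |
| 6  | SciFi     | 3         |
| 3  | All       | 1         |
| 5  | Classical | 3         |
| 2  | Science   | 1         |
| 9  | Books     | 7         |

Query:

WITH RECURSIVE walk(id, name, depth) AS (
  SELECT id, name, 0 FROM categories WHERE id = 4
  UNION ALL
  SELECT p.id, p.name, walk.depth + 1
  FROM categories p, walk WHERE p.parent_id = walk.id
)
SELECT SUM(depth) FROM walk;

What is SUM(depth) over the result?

5

Base: id=4 (Biology) at depth 0.
Iteration 1: rows with parent_id in {4} -> Rock (id 7, depth 1).
Iteration 2: rows with parent_id in {7} -> Drama (id 8, depth 2), Books (id 9, depth 2).
Iteration 3: no rows with parent_id in {8,9}; recursion stops.
SUM(depth) = 0 + 1 + 2 + 2 = 5.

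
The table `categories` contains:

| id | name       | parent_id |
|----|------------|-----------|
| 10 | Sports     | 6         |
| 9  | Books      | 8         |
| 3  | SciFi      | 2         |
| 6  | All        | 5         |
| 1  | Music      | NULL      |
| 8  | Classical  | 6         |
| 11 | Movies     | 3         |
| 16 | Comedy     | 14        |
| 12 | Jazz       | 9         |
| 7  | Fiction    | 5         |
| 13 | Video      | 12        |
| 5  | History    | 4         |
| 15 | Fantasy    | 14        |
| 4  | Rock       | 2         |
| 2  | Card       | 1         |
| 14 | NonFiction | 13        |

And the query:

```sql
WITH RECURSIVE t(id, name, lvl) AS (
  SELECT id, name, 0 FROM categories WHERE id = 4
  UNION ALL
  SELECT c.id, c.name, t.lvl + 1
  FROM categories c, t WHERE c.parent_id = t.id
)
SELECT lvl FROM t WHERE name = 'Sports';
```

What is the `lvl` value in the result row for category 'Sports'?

Base: id=4 (Rock) at lvl 0.
Iteration 1: rows with parent_id in {4} -> History (id 5, lvl 1).
Iteration 2: rows with parent_id in {5} -> All (id 6, lvl 2), Fiction (id 7, lvl 2).
Iteration 3: rows with parent_id in {6,7} -> Classical (id 8, lvl 3), Sports (id 10, lvl 3).
Iteration 4: rows with parent_id in {8,10} -> Books (id 9, lvl 4).
Iteration 5: rows with parent_id in {9} -> Jazz (id 12, lvl 5).
Iteration 6: rows with parent_id in {12} -> Video (id 13, lvl 6).
Iteration 7: rows with parent_id in {13} -> NonFiction (id 14, lvl 7).
Iteration 8: rows with parent_id in {14} -> Fantasy (id 15, lvl 8), Comedy (id 16, lvl 8).
Iteration 9: no rows with parent_id in {15,16}; recursion stops.

3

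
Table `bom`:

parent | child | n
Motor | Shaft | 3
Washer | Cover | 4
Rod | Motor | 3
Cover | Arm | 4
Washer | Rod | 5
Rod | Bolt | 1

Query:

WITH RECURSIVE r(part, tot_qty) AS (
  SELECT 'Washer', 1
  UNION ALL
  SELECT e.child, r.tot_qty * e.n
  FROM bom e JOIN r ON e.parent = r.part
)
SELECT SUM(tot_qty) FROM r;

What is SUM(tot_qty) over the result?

Base: (Washer, tot_qty=1).
Iteration 1: components of {Washer} -> Cover = 1*4 = 4, Rod = 1*5 = 5.
Iteration 2: components of {Cover,Rod} -> Arm = 4*4 = 16, Bolt = 5*1 = 5, Motor = 5*3 = 15.
Iteration 3: components of {Arm,Bolt,Motor} -> Shaft = 15*3 = 45.
Iteration 4: no further components; recursion stops.
SUM(tot_qty) = 1 + 5 + 4 + 15 + 5 + 16 + 45 = 91.

91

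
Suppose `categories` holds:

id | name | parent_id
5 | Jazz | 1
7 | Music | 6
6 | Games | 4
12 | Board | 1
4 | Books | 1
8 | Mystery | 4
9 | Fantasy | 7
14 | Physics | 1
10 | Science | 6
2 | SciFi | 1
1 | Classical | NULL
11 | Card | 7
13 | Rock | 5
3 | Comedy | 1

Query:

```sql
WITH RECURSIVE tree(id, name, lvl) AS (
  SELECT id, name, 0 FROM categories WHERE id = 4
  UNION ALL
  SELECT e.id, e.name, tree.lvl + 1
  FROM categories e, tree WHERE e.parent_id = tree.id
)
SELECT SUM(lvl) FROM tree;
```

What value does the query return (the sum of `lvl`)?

Base: id=4 (Books) at lvl 0.
Iteration 1: rows with parent_id in {4} -> Games (id 6, lvl 1), Mystery (id 8, lvl 1).
Iteration 2: rows with parent_id in {6,8} -> Music (id 7, lvl 2), Science (id 10, lvl 2).
Iteration 3: rows with parent_id in {7,10} -> Fantasy (id 9, lvl 3), Card (id 11, lvl 3).
Iteration 4: no rows with parent_id in {9,11}; recursion stops.
SUM(lvl) = 0 + 1 + 1 + 2 + 2 + 3 + 3 = 12.

12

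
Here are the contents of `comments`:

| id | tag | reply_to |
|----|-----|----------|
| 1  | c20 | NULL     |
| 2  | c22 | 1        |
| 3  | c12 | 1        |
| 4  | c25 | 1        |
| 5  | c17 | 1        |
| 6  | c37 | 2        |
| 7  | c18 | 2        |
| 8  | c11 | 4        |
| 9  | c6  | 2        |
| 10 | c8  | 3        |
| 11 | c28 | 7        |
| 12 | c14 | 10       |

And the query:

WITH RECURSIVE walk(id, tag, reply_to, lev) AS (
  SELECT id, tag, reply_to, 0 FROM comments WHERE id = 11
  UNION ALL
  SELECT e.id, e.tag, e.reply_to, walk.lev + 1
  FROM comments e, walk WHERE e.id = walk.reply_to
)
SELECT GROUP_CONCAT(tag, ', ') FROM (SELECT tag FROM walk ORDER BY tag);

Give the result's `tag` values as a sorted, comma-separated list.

Base: id=11 (c28), reply_to=7, lev 0.
Iteration 1: join on id=7 -> c18 (id 7, reply_to=2, lev 1).
Iteration 2: join on id=2 -> c22 (id 2, reply_to=1, lev 2).
Iteration 3: join on id=1 -> c20 (id 1, reply_to=NULL, lev 3).
Iteration 4: reply_to is NULL; no match; recursion stops.

c18, c20, c22, c28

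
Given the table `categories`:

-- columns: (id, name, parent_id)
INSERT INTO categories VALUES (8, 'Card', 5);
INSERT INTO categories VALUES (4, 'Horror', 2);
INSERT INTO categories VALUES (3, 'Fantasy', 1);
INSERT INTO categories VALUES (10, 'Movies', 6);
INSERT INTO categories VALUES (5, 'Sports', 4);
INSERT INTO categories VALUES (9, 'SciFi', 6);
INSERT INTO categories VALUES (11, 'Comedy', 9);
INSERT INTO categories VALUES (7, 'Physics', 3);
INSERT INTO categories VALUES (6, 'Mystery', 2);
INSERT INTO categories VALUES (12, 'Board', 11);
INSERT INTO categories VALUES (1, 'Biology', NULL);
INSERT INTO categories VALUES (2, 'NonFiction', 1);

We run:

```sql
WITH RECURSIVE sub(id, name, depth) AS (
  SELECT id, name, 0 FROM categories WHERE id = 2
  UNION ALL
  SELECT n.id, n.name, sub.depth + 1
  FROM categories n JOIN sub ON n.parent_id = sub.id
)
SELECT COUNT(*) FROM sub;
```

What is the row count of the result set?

9

Base: id=2 (NonFiction) at depth 0.
Iteration 1: rows with parent_id in {2} -> Horror (id 4, depth 1), Mystery (id 6, depth 1).
Iteration 2: rows with parent_id in {4,6} -> Sports (id 5, depth 2), SciFi (id 9, depth 2), Movies (id 10, depth 2).
Iteration 3: rows with parent_id in {5,9,10} -> Card (id 8, depth 3), Comedy (id 11, depth 3).
Iteration 4: rows with parent_id in {8,11} -> Board (id 12, depth 4).
Iteration 5: no rows with parent_id in {12}; recursion stops.
Total rows emitted: 9.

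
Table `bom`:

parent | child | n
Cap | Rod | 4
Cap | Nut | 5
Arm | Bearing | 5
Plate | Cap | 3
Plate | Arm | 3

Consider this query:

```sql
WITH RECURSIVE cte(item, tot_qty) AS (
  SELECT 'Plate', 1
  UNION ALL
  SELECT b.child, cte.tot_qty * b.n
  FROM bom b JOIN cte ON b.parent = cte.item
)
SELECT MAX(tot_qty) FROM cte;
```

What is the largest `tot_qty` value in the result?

15

Base: (Plate, tot_qty=1).
Iteration 1: components of {Plate} -> Arm = 1*3 = 3, Cap = 1*3 = 3.
Iteration 2: components of {Arm,Cap} -> Bearing = 3*5 = 15, Nut = 3*5 = 15, Rod = 3*4 = 12.
Iteration 3: no further components; recursion stops.
tot_qty values: 1, 3, 3, 12, 15, 15; the maximum is 15.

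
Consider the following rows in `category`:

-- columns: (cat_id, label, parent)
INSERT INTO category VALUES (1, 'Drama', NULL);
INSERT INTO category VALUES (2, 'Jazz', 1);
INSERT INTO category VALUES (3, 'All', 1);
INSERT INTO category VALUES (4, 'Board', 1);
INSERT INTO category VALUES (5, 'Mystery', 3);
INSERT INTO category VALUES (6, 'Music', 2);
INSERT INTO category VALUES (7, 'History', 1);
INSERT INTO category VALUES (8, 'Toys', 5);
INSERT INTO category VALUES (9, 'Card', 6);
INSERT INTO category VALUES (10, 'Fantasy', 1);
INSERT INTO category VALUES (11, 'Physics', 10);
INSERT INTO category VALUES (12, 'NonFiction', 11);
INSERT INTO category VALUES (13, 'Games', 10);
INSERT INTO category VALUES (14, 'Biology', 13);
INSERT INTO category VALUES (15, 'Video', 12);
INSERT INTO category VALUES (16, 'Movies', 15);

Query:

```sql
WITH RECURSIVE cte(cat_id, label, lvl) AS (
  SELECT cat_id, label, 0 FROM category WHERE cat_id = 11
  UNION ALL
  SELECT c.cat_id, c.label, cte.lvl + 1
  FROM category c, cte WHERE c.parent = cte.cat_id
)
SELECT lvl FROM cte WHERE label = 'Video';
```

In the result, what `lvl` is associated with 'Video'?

Base: cat_id=11 (Physics) at lvl 0.
Iteration 1: rows with parent in {11} -> NonFiction (id 12, lvl 1).
Iteration 2: rows with parent in {12} -> Video (id 15, lvl 2).
Iteration 3: rows with parent in {15} -> Movies (id 16, lvl 3).
Iteration 4: no rows with parent in {16}; recursion stops.

2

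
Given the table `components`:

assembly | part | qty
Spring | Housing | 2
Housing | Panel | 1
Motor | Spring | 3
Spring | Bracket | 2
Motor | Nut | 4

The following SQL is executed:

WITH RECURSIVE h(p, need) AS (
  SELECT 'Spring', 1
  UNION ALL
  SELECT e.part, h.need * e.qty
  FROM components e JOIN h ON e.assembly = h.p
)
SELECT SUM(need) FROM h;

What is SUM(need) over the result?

7

Base: (Spring, need=1).
Iteration 1: components of {Spring} -> Bracket = 1*2 = 2, Housing = 1*2 = 2.
Iteration 2: components of {Bracket,Housing} -> Panel = 2*1 = 2.
Iteration 3: no further components; recursion stops.
SUM(need) = 1 + 2 + 2 + 2 = 7.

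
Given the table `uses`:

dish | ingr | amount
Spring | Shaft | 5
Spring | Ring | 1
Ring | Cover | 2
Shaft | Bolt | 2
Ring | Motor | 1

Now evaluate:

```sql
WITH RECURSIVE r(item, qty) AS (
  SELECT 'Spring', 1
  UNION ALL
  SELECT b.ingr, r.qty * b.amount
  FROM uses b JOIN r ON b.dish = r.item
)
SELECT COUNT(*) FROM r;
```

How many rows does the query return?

6

Base: (Spring, qty=1).
Iteration 1: components of {Spring} -> Ring = 1*1 = 1, Shaft = 1*5 = 5.
Iteration 2: components of {Ring,Shaft} -> Bolt = 5*2 = 10, Cover = 1*2 = 2, Motor = 1*1 = 1.
Iteration 3: no further components; recursion stops.
Total rows emitted: 6.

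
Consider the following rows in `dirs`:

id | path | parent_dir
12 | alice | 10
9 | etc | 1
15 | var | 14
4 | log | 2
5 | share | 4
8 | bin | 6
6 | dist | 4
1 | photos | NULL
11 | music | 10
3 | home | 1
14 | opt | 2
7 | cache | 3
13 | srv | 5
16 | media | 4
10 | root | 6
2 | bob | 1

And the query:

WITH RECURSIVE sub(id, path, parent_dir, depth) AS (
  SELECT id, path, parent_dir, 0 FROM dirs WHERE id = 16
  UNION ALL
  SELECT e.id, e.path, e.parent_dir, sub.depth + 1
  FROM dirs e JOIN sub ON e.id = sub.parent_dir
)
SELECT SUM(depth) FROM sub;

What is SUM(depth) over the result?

Base: id=16 (media), parent_dir=4, depth 0.
Iteration 1: join on id=4 -> log (id 4, parent_dir=2, depth 1).
Iteration 2: join on id=2 -> bob (id 2, parent_dir=1, depth 2).
Iteration 3: join on id=1 -> photos (id 1, parent_dir=NULL, depth 3).
Iteration 4: parent_dir is NULL; no match; recursion stops.
SUM(depth) = 0 + 1 + 2 + 3 = 6.

6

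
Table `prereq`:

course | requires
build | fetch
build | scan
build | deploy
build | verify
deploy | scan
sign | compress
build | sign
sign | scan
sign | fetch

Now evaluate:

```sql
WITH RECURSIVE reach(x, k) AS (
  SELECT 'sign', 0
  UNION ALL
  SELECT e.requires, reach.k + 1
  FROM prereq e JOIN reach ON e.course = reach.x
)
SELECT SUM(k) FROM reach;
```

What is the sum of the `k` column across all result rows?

3

Base: (sign, k=0).
Iteration 1: edges from {sign} -> (compress, k=1), (fetch, k=1), (scan, k=1).
Iteration 2: no outgoing edges from {compress,fetch,scan}; recursion stops.
SUM(k) = 0 + 1 + 1 + 1 = 3.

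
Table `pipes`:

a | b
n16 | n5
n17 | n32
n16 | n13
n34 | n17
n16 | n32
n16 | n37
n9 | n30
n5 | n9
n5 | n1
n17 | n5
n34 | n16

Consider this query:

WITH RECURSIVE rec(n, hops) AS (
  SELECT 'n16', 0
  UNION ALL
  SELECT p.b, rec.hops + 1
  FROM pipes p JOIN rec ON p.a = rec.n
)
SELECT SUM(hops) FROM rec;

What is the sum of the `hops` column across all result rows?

11

Base: (n16, hops=0).
Iteration 1: edges from {n16} -> (n13, hops=1), (n32, hops=1), (n37, hops=1), (n5, hops=1).
Iteration 2: edges from {n13,n32,n37,n5} -> (n1, hops=2), (n9, hops=2).
Iteration 3: edges from {n1,n9} -> (n30, hops=3).
Iteration 4: no outgoing edges from {n30}; recursion stops.
SUM(hops) = 0 + 1 + 1 + 1 + 1 + 2 + 2 + 3 = 11.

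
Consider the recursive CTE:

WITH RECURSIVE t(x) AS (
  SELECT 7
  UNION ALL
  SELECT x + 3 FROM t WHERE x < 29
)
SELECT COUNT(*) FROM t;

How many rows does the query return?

9

Base: x=7.
Iteration 1: 7 < 29 holds -> x = 7 + 3 = 10.
Iteration 2: 10 < 29 holds -> x = 10 + 3 = 13.
Iteration 3: 13 < 29 holds -> x = 13 + 3 = 16.
Iteration 4: 16 < 29 holds -> x = 16 + 3 = 19.
Iteration 5: 19 < 29 holds -> x = 19 + 3 = 22.
Iteration 6: 22 < 29 holds -> x = 22 + 3 = 25.
Iteration 7: 25 < 29 holds -> x = 25 + 3 = 28.
Iteration 8: 28 < 29 holds -> x = 28 + 3 = 31.
Iteration 9: 31 < 29 fails; recursion stops.
Total rows emitted: 9.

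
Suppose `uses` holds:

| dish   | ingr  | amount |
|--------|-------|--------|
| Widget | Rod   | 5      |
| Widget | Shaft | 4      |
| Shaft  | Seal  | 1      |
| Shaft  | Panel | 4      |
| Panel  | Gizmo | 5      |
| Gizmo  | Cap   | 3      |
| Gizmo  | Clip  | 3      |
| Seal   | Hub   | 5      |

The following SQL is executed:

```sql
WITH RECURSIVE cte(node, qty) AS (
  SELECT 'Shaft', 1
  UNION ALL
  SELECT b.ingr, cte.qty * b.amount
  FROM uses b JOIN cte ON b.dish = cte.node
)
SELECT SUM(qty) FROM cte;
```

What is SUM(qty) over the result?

151

Base: (Shaft, qty=1).
Iteration 1: components of {Shaft} -> Panel = 1*4 = 4, Seal = 1*1 = 1.
Iteration 2: components of {Panel,Seal} -> Gizmo = 4*5 = 20, Hub = 1*5 = 5.
Iteration 3: components of {Gizmo,Hub} -> Cap = 20*3 = 60, Clip = 20*3 = 60.
Iteration 4: no further components; recursion stops.
SUM(qty) = 1 + 1 + 4 + 5 + 20 + 60 + 60 = 151.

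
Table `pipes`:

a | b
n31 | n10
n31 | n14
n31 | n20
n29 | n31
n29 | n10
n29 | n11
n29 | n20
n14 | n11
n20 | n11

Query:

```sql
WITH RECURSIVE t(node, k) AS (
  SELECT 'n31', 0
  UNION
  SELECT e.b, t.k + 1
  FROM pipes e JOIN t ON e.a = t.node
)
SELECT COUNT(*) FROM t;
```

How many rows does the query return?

Base: (n31, k=0).
Iteration 1: edges from {n31} -> (n10, k=1), (n14, k=1), (n20, k=1).
Iteration 2: edges from {n10,n14,n20} -> (n11, k=2). [UNION drops 1 duplicate row(s)]
Iteration 3: no outgoing edges from {n11}; recursion stops.
Total rows emitted: 5.

5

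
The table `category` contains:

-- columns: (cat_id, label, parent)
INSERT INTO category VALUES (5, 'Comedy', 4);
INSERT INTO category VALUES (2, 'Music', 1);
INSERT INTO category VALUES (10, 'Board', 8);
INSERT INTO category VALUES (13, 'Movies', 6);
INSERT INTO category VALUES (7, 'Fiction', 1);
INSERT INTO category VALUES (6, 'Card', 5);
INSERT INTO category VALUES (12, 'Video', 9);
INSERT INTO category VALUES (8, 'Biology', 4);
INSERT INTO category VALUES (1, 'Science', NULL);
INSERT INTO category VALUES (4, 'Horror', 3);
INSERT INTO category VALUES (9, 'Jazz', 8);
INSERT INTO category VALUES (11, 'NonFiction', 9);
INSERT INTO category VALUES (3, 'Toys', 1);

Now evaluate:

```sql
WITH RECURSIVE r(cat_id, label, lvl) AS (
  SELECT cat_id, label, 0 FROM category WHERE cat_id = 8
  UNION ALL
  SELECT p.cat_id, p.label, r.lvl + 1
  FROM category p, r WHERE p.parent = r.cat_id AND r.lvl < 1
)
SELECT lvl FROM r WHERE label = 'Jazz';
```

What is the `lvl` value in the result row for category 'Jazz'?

1

Base: cat_id=8 (Biology) at lvl 0.
Iteration 1: rows with parent in {8} -> Jazz (id 9, lvl 1), Board (id 10, lvl 1).
Iteration 2: lvl < 1 fails for all current rows; recursion stops.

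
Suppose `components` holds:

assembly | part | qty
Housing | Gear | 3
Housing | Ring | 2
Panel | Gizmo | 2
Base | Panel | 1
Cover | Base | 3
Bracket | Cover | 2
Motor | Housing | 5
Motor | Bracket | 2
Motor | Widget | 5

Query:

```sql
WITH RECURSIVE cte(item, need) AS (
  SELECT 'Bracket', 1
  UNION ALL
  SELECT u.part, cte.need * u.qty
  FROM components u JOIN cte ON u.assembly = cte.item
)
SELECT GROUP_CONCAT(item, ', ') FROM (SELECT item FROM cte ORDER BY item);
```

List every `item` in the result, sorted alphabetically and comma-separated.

Base: (Bracket, need=1).
Iteration 1: components of {Bracket} -> Cover = 1*2 = 2.
Iteration 2: components of {Cover} -> Base = 2*3 = 6.
Iteration 3: components of {Base} -> Panel = 6*1 = 6.
Iteration 4: components of {Panel} -> Gizmo = 6*2 = 12.
Iteration 5: no further components; recursion stops.

Base, Bracket, Cover, Gizmo, Panel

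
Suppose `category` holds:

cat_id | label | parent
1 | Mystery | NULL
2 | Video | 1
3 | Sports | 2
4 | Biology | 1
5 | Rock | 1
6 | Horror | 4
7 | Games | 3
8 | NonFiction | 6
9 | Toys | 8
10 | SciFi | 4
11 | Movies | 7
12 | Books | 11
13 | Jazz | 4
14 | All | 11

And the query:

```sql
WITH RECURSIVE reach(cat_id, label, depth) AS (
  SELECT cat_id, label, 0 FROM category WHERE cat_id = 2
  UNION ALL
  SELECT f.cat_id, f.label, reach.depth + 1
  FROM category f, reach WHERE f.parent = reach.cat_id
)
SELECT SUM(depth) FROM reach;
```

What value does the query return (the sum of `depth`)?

14

Base: cat_id=2 (Video) at depth 0.
Iteration 1: rows with parent in {2} -> Sports (id 3, depth 1).
Iteration 2: rows with parent in {3} -> Games (id 7, depth 2).
Iteration 3: rows with parent in {7} -> Movies (id 11, depth 3).
Iteration 4: rows with parent in {11} -> Books (id 12, depth 4), All (id 14, depth 4).
Iteration 5: no rows with parent in {12,14}; recursion stops.
SUM(depth) = 0 + 1 + 2 + 3 + 4 + 4 = 14.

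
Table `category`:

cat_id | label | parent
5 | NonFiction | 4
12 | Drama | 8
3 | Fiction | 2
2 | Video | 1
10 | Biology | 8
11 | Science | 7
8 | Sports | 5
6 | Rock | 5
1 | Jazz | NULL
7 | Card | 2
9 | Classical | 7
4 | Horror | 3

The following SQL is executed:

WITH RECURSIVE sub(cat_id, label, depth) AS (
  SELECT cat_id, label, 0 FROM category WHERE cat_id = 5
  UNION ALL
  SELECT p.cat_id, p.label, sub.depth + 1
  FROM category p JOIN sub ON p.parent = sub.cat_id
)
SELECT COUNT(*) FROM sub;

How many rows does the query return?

Base: cat_id=5 (NonFiction) at depth 0.
Iteration 1: rows with parent in {5} -> Rock (id 6, depth 1), Sports (id 8, depth 1).
Iteration 2: rows with parent in {6,8} -> Biology (id 10, depth 2), Drama (id 12, depth 2).
Iteration 3: no rows with parent in {10,12}; recursion stops.
Total rows emitted: 5.

5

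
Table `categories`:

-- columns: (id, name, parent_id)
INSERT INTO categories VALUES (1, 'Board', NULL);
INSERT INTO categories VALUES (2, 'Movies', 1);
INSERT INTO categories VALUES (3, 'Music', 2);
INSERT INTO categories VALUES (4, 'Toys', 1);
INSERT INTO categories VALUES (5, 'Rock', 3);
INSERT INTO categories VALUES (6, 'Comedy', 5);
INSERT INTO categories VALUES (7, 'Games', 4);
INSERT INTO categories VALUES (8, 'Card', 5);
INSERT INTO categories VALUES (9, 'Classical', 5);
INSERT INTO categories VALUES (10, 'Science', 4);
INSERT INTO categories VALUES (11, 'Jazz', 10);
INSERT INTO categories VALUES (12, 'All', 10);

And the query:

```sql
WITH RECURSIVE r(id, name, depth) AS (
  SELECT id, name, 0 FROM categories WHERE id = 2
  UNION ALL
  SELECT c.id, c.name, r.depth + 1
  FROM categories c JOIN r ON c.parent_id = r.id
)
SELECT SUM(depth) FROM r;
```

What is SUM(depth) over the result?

Base: id=2 (Movies) at depth 0.
Iteration 1: rows with parent_id in {2} -> Music (id 3, depth 1).
Iteration 2: rows with parent_id in {3} -> Rock (id 5, depth 2).
Iteration 3: rows with parent_id in {5} -> Comedy (id 6, depth 3), Card (id 8, depth 3), Classical (id 9, depth 3).
Iteration 4: no rows with parent_id in {6,8,9}; recursion stops.
SUM(depth) = 0 + 1 + 2 + 3 + 3 + 3 = 12.

12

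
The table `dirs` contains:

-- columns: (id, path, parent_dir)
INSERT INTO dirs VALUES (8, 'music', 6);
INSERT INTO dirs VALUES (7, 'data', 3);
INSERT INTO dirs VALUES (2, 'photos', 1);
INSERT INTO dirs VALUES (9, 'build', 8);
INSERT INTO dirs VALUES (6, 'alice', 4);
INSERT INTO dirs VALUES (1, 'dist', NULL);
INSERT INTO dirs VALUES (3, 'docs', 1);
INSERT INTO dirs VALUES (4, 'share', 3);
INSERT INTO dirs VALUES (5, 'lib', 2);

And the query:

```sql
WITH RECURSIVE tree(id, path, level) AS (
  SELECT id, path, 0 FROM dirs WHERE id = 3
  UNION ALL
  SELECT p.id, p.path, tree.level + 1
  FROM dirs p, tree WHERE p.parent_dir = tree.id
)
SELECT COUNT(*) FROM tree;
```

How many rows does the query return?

Base: id=3 (docs) at level 0.
Iteration 1: rows with parent_dir in {3} -> share (id 4, level 1), data (id 7, level 1).
Iteration 2: rows with parent_dir in {4,7} -> alice (id 6, level 2).
Iteration 3: rows with parent_dir in {6} -> music (id 8, level 3).
Iteration 4: rows with parent_dir in {8} -> build (id 9, level 4).
Iteration 5: no rows with parent_dir in {9}; recursion stops.
Total rows emitted: 6.

6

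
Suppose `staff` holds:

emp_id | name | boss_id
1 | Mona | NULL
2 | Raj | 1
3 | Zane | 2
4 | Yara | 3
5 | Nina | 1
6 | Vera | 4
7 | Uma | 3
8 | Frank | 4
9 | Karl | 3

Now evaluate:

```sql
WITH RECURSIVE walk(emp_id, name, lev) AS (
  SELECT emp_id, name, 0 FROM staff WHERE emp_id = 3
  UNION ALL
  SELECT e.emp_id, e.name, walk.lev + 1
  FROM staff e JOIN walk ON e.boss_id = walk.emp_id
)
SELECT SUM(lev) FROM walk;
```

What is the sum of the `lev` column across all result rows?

7

Base: emp_id=3 (Zane) at lev 0.
Iteration 1: rows with boss_id in {3} -> Yara (id 4, lev 1), Uma (id 7, lev 1), Karl (id 9, lev 1).
Iteration 2: rows with boss_id in {4,7,9} -> Vera (id 6, lev 2), Frank (id 8, lev 2).
Iteration 3: no rows with boss_id in {6,8}; recursion stops.
SUM(lev) = 0 + 1 + 1 + 1 + 2 + 2 = 7.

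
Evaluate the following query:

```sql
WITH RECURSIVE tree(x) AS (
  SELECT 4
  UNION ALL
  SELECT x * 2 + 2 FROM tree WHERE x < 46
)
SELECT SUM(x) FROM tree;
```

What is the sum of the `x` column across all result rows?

82

Base: x=4.
Iteration 1: 4 < 46 holds -> x = 4 * 2 + 2 = 10.
Iteration 2: 10 < 46 holds -> x = 10 * 2 + 2 = 22.
Iteration 3: 22 < 46 holds -> x = 22 * 2 + 2 = 46.
Iteration 4: 46 < 46 fails; recursion stops.
SUM(x) = 4 + 10 + 22 + 46 = 82.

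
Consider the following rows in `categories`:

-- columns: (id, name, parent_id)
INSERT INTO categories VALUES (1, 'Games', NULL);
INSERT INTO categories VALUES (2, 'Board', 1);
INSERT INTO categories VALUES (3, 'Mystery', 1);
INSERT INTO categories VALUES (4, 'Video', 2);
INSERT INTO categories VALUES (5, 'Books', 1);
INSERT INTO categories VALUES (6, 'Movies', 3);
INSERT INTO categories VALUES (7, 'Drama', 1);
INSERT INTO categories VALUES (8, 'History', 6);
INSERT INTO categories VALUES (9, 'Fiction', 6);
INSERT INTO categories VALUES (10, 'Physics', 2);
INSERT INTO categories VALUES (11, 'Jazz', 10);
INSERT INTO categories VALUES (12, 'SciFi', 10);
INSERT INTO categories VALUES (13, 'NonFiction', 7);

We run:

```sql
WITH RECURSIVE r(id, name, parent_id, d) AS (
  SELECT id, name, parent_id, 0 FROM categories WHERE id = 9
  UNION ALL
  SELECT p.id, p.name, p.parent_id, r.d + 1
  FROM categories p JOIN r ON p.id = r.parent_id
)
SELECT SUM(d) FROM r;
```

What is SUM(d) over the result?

Base: id=9 (Fiction), parent_id=6, d 0.
Iteration 1: join on id=6 -> Movies (id 6, parent_id=3, d 1).
Iteration 2: join on id=3 -> Mystery (id 3, parent_id=1, d 2).
Iteration 3: join on id=1 -> Games (id 1, parent_id=NULL, d 3).
Iteration 4: parent_id is NULL; no match; recursion stops.
SUM(d) = 0 + 1 + 2 + 3 = 6.

6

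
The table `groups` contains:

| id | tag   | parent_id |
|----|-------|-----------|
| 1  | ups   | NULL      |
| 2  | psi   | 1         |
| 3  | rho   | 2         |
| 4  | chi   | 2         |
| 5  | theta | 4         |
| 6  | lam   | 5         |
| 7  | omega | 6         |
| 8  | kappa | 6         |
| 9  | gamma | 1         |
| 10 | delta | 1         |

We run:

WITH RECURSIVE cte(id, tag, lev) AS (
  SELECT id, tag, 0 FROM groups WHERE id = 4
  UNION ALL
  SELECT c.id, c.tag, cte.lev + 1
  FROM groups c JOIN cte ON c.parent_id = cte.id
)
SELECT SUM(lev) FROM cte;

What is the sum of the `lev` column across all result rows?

9

Base: id=4 (chi) at lev 0.
Iteration 1: rows with parent_id in {4} -> theta (id 5, lev 1).
Iteration 2: rows with parent_id in {5} -> lam (id 6, lev 2).
Iteration 3: rows with parent_id in {6} -> omega (id 7, lev 3), kappa (id 8, lev 3).
Iteration 4: no rows with parent_id in {7,8}; recursion stops.
SUM(lev) = 0 + 1 + 2 + 3 + 3 = 9.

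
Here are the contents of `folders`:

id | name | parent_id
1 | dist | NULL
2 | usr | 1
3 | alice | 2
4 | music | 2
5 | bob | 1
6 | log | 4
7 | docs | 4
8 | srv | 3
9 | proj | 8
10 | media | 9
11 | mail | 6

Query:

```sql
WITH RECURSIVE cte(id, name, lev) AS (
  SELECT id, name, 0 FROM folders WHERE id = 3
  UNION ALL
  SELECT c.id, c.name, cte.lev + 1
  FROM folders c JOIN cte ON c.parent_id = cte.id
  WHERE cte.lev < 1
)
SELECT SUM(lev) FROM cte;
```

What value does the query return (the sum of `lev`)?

1

Base: id=3 (alice) at lev 0.
Iteration 1: rows with parent_id in {3} -> srv (id 8, lev 1).
Iteration 2: lev < 1 fails for all current rows; recursion stops.
SUM(lev) = 0 + 1 = 1.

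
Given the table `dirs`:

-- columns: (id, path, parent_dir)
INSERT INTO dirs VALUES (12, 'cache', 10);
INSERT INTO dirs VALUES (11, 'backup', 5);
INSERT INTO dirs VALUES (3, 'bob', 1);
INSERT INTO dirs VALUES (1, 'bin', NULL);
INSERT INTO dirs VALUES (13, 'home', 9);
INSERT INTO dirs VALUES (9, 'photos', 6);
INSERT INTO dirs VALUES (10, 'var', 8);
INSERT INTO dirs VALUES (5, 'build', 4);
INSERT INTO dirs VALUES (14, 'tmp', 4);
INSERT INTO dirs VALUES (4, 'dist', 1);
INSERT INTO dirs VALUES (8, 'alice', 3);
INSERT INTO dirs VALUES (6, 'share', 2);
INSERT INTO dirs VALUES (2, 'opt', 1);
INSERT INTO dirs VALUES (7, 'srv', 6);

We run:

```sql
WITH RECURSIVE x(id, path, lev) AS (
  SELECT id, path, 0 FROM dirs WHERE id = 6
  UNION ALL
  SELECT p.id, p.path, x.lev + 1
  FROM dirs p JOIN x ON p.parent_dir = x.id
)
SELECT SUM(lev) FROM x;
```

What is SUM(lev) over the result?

4

Base: id=6 (share) at lev 0.
Iteration 1: rows with parent_dir in {6} -> srv (id 7, lev 1), photos (id 9, lev 1).
Iteration 2: rows with parent_dir in {7,9} -> home (id 13, lev 2).
Iteration 3: no rows with parent_dir in {13}; recursion stops.
SUM(lev) = 0 + 1 + 1 + 2 = 4.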